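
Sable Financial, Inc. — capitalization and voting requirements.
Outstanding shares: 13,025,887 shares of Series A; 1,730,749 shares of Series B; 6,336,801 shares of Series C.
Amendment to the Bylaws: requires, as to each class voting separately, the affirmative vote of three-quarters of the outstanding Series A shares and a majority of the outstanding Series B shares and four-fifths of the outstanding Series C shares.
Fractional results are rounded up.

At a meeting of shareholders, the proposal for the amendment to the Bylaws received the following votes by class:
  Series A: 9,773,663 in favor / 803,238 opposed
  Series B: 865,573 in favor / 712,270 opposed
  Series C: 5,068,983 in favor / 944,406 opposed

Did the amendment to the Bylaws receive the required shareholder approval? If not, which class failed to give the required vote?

Not approved — the Series C shares did not give the required vote.

Series A: 3/4 of 13025887 = 9769415.25, rounded up to 9769416; 9,769,416 required, 9,773,663 in favor — approved.
Series B: a majority of 1730749 is 865375; 865,375 required, 865,573 in favor — approved.
Series C: 4/5 of 6336801 = 5069440.80, rounded up to 5069441; 5,069,441 required, 5,068,983 in favor — not approved.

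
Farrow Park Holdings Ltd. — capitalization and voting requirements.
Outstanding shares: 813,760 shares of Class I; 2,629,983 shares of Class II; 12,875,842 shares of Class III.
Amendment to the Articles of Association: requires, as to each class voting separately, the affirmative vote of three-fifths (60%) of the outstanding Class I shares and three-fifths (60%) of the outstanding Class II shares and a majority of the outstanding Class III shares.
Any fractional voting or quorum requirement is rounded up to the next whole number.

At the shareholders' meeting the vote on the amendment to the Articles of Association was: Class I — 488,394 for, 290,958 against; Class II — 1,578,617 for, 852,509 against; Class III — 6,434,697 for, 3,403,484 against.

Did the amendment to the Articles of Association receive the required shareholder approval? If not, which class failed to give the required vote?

Not approved — the Class III shares did not give the required vote.

Class I: 3/5 of 813760 = 488256; 488,256 required, 488,394 in favor — approved.
Class II: 3/5 of 2629983 = 1577989.80, rounded up to 1577990; 1,577,990 required, 1,578,617 in favor — approved.
Class III: a majority of 12875842 is 6437922; 6,437,922 required, 6,434,697 in favor — not approved.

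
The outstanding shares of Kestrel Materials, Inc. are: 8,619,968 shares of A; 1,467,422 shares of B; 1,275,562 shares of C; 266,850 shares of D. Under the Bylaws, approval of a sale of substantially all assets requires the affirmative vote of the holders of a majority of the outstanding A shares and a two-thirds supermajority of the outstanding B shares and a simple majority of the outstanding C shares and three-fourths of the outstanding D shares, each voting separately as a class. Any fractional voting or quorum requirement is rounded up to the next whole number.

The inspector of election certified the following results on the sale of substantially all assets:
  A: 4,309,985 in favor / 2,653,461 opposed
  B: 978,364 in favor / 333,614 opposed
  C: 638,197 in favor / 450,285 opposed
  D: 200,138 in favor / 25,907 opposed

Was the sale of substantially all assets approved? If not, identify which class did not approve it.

A: a majority of 8619968 is 4309985; 4,309,985 required, 4,309,985 in favor — approved.
B: 2/3 of 1467422 = 978281.33, rounded up to 978282; 978,282 required, 978,364 in favor — approved.
C: a majority of 1275562 is 637782; 637,782 required, 638,197 in favor — approved.
D: 3/4 of 266850 = 200137.50, rounded up to 200138; 200,138 required, 200,138 in favor — approved.

Approved — every class gave the required vote.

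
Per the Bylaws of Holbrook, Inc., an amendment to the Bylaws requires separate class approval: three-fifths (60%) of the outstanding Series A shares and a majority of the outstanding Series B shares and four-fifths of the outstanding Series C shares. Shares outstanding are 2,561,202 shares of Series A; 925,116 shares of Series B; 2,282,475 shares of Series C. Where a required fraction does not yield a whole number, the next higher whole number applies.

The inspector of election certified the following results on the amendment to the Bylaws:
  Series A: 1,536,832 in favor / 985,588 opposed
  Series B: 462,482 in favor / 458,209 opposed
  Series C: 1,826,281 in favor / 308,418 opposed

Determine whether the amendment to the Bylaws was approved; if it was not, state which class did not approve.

Not approved — the Series B shares did not give the required vote.

Series A: 3/5 of 2561202 = 1536721.20, rounded up to 1536722; 1,536,722 required, 1,536,832 in favor — approved.
Series B: a majority of 925116 is 462559; 462,559 required, 462,482 in favor — not approved.
Series C: 4/5 of 2282475 = 1825980; 1,825,980 required, 1,826,281 in favor — approved.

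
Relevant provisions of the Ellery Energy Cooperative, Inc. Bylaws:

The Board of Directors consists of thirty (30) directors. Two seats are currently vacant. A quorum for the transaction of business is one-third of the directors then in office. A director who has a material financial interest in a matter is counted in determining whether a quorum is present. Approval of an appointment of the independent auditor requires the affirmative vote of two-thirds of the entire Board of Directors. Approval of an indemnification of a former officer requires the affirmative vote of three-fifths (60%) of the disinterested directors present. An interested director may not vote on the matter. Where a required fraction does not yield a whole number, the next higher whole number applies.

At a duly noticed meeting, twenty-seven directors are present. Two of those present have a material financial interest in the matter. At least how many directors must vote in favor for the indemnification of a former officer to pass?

15

The indemnification of a former officer requires three-fifths of the disinterested directors present (27 − 2 = 25).
3/5 of 25 = 15.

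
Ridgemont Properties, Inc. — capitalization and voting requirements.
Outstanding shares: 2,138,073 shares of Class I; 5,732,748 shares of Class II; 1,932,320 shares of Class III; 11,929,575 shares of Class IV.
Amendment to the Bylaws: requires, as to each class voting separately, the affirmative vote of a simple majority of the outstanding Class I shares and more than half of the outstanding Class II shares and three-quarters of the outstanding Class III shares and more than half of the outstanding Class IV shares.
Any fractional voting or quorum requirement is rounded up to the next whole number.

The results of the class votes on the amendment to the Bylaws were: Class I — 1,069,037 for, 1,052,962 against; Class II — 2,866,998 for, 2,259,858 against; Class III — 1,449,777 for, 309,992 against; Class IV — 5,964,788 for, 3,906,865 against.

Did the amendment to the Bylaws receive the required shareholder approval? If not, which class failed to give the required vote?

Class I: a majority of 2138073 is 1069037; 1,069,037 required, 1,069,037 in favor — approved.
Class II: a majority of 5732748 is 2866375; 2,866,375 required, 2,866,998 in favor — approved.
Class III: 3/4 of 1932320 = 1449240; 1,449,240 required, 1,449,777 in favor — approved.
Class IV: a majority of 11929575 is 5964788; 5,964,788 required, 5,964,788 in favor — approved.

Approved — every class gave the required vote.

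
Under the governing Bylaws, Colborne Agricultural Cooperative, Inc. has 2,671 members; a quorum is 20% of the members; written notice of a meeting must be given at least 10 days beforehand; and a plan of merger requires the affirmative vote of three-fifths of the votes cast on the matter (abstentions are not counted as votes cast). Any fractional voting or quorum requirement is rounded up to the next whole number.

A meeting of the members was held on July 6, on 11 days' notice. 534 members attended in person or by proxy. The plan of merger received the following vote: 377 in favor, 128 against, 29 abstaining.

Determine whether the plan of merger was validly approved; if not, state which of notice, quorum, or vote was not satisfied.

Notice: 11 days given; 10 required. Satisfied.
Quorum: 20% of 2,671 = 534.20, rounded up to 535; 534 present. Not satisfied.
Vote: requires three-fifths of the votes cast (534 − 29 abstaining = 505); 3/5 of 505 = 303, so 303 needed; 377 in favor. Satisfied.

Invalid — quorum requirement not satisfied.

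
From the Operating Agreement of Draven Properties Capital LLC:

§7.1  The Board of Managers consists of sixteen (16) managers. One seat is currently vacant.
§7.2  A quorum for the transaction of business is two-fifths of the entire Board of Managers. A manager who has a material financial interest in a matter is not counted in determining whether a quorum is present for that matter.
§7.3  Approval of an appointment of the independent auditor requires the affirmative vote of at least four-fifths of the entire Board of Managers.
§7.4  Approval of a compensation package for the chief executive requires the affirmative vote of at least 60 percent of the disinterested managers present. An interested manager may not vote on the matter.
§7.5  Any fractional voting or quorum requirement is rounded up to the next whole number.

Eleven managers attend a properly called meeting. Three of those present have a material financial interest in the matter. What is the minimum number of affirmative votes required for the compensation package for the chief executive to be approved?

5

The compensation package for the chief executive requires three-fifths of the disinterested managers present (11 − 3 = 8).
3/5 of 8 = 4.80, rounded up to 5.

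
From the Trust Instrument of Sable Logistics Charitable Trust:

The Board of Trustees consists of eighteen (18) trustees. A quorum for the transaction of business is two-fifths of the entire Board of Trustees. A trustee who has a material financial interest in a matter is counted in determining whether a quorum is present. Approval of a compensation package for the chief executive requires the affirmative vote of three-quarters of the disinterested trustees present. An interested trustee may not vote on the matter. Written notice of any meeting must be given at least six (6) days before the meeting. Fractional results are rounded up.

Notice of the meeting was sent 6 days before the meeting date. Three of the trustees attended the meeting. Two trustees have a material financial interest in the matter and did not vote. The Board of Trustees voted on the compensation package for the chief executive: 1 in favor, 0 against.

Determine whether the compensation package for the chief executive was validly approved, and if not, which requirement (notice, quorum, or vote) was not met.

Invalid — quorum requirement not satisfied.

Notice: 6 days given; 6 required (6 ≥ 6). Satisfied.
Quorum: 3 present (interested trustees count toward quorum); quorum is 8. Not satisfied.
Vote: the compensation package for the chief executive requires three-fourths of the disinterested trustees present (3 − 2 = 1). 3/4 of 1 = 0.75, rounded up to 1, so 1 affirmative vote is needed; 1 voted in favor. Satisfied. (Moot — without a quorum no business can be validly transacted.)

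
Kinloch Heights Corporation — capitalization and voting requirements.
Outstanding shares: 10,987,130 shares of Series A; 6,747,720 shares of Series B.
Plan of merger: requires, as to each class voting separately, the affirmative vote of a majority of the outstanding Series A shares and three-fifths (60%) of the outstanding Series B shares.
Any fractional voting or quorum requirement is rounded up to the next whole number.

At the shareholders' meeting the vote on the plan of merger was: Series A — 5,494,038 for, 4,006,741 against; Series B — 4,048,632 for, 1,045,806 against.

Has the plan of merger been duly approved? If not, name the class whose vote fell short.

Series A: a majority of 10987130 is 5493566; 5,493,566 required, 5,494,038 in favor — approved.
Series B: 3/5 of 6747720 = 4048632; 4,048,632 required, 4,048,632 in favor — approved.

Approved — every class gave the required vote.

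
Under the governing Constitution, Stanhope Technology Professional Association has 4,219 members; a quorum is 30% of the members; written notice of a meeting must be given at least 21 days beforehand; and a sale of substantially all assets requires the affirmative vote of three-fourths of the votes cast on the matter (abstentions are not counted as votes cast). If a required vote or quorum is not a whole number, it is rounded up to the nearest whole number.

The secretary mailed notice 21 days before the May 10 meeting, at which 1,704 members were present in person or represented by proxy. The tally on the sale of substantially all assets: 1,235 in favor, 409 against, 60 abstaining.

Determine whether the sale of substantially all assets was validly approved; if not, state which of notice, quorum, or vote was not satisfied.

Valid — all requirements satisfied.

Notice: 21 days given; 21 required. Satisfied.
Quorum: 30% of 4,219 = 1,265.70, rounded up to 1,266; 1,704 present. Satisfied.
Vote: requires three-fourths of the votes cast (1,704 − 60 abstaining = 1,644); 3/4 of 1644 = 1233, so 1,233 needed; 1,235 in favor. Satisfied.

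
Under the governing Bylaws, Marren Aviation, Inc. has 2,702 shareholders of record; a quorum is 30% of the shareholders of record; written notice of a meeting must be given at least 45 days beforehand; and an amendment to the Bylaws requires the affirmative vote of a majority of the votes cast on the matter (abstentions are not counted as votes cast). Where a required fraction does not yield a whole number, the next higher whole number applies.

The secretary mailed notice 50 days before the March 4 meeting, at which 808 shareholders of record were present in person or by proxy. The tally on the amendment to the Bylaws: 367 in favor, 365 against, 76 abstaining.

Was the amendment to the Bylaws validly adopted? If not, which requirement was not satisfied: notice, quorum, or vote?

Invalid — quorum requirement not satisfied.

Notice: 50 days given; 45 required. Satisfied.
Quorum: 30% of 2,702 = 810.60, rounded up to 811; 808 present. Not satisfied.
Vote: requires a majority of the votes cast (808 − 76 abstaining = 732); a majority of 732 is 367, so 367 needed; 367 in favor. Satisfied.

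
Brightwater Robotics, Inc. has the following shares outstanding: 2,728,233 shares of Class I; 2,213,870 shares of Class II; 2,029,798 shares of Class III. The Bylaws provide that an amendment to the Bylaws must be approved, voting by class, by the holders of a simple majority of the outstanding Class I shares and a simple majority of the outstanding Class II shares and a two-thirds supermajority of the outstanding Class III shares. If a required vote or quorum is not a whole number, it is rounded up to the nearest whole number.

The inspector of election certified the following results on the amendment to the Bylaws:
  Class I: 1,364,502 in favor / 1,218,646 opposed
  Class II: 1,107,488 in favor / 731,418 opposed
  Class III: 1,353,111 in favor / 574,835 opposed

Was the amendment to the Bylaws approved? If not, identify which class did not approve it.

Class I: a majority of 2728233 is 1364117; 1,364,117 required, 1,364,502 in favor — approved.
Class II: a majority of 2213870 is 1106936; 1,106,936 required, 1,107,488 in favor — approved.
Class III: 2/3 of 2029798 = 1353198.67, rounded up to 1353199; 1,353,199 required, 1,353,111 in favor — not approved.

Not approved — the Class III shares did not give the required vote.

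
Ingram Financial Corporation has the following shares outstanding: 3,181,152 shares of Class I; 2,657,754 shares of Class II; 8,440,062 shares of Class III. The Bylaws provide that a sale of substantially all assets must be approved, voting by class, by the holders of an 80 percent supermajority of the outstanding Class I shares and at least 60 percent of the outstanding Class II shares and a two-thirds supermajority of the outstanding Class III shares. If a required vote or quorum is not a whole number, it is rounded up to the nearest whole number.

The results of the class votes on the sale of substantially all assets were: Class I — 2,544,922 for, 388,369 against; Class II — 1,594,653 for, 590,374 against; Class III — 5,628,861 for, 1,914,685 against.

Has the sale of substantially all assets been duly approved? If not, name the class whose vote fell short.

Class I: 4/5 of 3181152 = 2544921.60, rounded up to 2544922; 2,544,922 required, 2,544,922 in favor — approved.
Class II: 3/5 of 2657754 = 1594652.40, rounded up to 1594653; 1,594,653 required, 1,594,653 in favor — approved.
Class III: 2/3 of 8440062 = 5626708; 5,626,708 required, 5,628,861 in favor — approved.

Approved — every class gave the required vote.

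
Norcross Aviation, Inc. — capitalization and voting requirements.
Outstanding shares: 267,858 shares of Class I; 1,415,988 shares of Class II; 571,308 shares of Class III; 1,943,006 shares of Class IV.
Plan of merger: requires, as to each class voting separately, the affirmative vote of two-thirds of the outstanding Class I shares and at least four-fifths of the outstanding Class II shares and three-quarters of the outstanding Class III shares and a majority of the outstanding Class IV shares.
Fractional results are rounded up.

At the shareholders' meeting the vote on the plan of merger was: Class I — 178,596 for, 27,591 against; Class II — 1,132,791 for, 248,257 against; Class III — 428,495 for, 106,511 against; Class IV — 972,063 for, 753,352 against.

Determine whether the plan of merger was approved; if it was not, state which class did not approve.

Approved — every class gave the required vote.

Class I: 2/3 of 267858 = 178572; 178,572 required, 178,596 in favor — approved.
Class II: 4/5 of 1415988 = 1132790.40, rounded up to 1132791; 1,132,791 required, 1,132,791 in favor — approved.
Class III: 3/4 of 571308 = 428481; 428,481 required, 428,495 in favor — approved.
Class IV: a majority of 1943006 is 971504; 971,504 required, 972,063 in favor — approved.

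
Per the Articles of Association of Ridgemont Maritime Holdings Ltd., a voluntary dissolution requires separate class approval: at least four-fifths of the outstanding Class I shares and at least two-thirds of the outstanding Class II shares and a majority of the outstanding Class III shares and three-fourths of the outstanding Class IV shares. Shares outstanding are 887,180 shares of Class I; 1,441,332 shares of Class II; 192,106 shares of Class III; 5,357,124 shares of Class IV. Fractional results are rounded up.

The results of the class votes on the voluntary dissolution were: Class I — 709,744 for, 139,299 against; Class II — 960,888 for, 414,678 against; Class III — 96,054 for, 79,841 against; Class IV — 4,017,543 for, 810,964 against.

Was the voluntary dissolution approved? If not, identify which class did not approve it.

Class I: 4/5 of 887180 = 709744; 709,744 required, 709,744 in favor — approved.
Class II: 2/3 of 1441332 = 960888; 960,888 required, 960,888 in favor — approved.
Class III: a majority of 192106 is 96054; 96,054 required, 96,054 in favor — approved.
Class IV: 3/4 of 5357124 = 4017843; 4,017,843 required, 4,017,543 in favor — not approved.

Not approved — the Class IV shares did not give the required vote.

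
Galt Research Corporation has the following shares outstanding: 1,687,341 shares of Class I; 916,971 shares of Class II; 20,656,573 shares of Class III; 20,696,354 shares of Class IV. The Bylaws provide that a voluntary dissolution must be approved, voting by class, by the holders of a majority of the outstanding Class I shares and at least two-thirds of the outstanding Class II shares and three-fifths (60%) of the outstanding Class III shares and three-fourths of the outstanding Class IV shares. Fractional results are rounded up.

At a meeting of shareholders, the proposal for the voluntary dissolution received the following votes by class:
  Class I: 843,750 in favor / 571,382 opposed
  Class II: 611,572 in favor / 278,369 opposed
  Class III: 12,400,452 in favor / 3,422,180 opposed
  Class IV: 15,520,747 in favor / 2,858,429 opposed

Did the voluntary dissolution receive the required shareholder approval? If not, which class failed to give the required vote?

Class I: a majority of 1687341 is 843671; 843,671 required, 843,750 in favor — approved.
Class II: 2/3 of 916971 = 611314; 611,314 required, 611,572 in favor — approved.
Class III: 3/5 of 20656573 = 12393943.80, rounded up to 12393944; 12,393,944 required, 12,400,452 in favor — approved.
Class IV: 3/4 of 20696354 = 15522265.50, rounded up to 15522266; 15,522,266 required, 15,520,747 in favor — not approved.

Not approved — the Class IV shares did not give the required vote.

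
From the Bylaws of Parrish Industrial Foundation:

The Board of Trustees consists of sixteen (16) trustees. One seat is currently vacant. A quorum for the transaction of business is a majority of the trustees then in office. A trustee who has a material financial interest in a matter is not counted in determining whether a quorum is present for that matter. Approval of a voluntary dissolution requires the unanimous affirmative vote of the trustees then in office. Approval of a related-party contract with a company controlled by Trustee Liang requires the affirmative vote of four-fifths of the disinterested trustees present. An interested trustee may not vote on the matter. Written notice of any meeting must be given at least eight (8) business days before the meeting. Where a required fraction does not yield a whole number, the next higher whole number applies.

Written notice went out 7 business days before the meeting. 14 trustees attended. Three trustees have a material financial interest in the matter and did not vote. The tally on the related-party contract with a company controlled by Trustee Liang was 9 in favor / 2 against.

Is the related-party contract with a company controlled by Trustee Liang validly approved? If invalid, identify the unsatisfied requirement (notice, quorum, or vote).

Invalid — notice requirement not satisfied.

Notice: 7 business days given; 8 required (7 < 8). Not satisfied.
Quorum: 14 present, but the 3 interested trustees do not count, leaving 11. Quorum is 8. Satisfied.
Vote: the related-party contract with a company controlled by Trustee Liang requires four-fifths of the disinterested trustees present (14 − 3 = 11). 4/5 of 11 = 8.80, rounded up to 9, so 9 affirmative votes are needed; 9 voted in favor. Satisfied.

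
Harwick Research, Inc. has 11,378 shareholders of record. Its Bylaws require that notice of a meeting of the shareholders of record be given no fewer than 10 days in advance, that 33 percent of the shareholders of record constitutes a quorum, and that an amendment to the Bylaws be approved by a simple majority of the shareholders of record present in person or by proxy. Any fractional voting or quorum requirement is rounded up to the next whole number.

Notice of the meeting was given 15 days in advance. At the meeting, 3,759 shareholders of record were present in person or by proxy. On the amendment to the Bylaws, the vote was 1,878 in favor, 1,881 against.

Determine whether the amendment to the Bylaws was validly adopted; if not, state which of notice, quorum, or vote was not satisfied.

Notice: 15 days given; 10 required. Satisfied.
Quorum: 33% of 11,378 = 3,754.74, rounded up to 3,755; 3,759 present. Satisfied.
Vote: requires a majority of those present (3,759); a majority of 3759 is 1880, so 1,880 needed; 1,878 in favor. Not satisfied.

Invalid — vote requirement not satisfied.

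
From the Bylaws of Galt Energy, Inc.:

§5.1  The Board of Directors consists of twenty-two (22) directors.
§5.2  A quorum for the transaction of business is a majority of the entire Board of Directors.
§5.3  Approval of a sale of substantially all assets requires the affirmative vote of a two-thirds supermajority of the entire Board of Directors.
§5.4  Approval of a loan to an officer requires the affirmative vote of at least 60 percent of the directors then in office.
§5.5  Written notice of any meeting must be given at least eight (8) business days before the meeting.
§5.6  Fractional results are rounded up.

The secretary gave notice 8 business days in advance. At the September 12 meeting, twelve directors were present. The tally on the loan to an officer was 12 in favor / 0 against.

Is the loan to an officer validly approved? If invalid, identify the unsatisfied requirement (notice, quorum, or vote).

Invalid — vote requirement not satisfied.

Notice: 8 business days given; 8 required (8 ≥ 8). Satisfied.
Quorum: 12 present; quorum is 12. Satisfied.
Vote: the loan to an officer requires three-fifths of the directors then in office (22). 3/5 of 22 = 13.20, rounded up to 14, so 14 affirmative votes are needed; 12 voted in favor. Not satisfied.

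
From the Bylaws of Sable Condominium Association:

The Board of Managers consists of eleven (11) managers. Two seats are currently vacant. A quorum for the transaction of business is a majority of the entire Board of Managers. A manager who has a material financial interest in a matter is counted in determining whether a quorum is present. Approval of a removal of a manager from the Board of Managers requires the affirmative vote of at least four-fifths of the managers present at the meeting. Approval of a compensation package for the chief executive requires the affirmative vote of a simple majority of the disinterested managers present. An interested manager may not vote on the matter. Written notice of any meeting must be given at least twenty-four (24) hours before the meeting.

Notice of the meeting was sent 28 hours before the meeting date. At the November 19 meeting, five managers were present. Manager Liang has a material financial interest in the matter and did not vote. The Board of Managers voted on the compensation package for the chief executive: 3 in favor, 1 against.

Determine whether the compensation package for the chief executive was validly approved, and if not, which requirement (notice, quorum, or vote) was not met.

Notice: 28 hours given; 24 required (28 ≥ 24). Satisfied.
Quorum: 5 present (interested managers count toward quorum); quorum is 6. Not satisfied.
Vote: the compensation package for the chief executive requires a majority of the disinterested managers present (5 − 1 = 4). A majority of 4 is 3, so 3 affirmative votes are needed; 3 voted in favor. Satisfied. (Moot — without a quorum no business can be validly transacted.)

Invalid — quorum requirement not satisfied.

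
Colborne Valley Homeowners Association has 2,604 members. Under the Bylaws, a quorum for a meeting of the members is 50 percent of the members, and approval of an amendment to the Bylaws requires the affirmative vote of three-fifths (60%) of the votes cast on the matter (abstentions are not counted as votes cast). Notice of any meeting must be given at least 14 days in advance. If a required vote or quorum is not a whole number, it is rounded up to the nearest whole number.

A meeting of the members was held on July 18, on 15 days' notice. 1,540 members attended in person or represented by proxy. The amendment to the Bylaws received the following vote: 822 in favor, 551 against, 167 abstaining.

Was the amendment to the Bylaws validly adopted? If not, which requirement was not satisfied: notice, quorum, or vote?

Invalid — vote requirement not satisfied.

Notice: 15 days given; 14 required. Satisfied.
Quorum: 50% of 2,604 = 1,302; 1,540 present. Satisfied.
Vote: requires three-fifths of the votes cast (1,540 − 167 abstaining = 1,373); 3/5 of 1373 = 823.80, rounded up to 824, so 824 needed; 822 in favor. Not satisfied.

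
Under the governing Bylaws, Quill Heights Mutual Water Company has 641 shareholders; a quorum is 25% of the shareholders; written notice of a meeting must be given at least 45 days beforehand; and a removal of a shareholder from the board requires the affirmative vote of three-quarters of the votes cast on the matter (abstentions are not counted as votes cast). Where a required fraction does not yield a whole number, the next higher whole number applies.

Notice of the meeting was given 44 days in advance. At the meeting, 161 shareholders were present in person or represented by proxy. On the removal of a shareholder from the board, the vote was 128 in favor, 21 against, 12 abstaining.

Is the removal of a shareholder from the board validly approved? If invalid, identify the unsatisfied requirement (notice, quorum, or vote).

Notice: 44 days given; 45 required. Not satisfied.
Quorum: 25% of 641 = 160.25, rounded up to 161; 161 present. Satisfied.
Vote: requires three-fourths of the votes cast (161 − 12 abstaining = 149); 3/4 of 149 = 111.75, rounded up to 112, so 112 needed; 128 in favor. Satisfied.

Invalid — notice requirement not satisfied.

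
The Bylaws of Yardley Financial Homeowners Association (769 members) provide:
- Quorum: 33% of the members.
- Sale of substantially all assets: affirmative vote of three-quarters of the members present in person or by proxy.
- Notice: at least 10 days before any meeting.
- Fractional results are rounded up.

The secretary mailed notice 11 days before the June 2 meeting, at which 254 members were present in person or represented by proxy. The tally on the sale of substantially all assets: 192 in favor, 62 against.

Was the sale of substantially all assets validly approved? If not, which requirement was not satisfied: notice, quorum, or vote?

Valid — all requirements satisfied.

Notice: 11 days given; 10 required. Satisfied.
Quorum: 33% of 769 = 253.77, rounded up to 254; 254 present. Satisfied.
Vote: requires three-fourths of those present (254); 3/4 of 254 = 190.50, rounded up to 191, so 191 needed; 192 in favor. Satisfied.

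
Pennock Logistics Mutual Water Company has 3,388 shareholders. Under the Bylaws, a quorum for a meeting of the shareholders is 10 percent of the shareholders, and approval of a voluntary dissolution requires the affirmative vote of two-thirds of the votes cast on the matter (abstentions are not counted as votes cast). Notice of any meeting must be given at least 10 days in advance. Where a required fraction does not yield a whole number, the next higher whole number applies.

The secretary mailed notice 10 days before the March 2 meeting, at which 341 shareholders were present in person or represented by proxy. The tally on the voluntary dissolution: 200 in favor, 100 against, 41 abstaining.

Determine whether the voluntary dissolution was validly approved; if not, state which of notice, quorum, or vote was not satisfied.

Notice: 10 days given; 10 required. Satisfied.
Quorum: 10% of 3,388 = 338.80, rounded up to 339; 341 present. Satisfied.
Vote: requires two-thirds of the votes cast (341 − 41 abstaining = 300); 2/3 of 300 = 200, so 200 needed; 200 in favor. Satisfied.

Valid — all requirements satisfied.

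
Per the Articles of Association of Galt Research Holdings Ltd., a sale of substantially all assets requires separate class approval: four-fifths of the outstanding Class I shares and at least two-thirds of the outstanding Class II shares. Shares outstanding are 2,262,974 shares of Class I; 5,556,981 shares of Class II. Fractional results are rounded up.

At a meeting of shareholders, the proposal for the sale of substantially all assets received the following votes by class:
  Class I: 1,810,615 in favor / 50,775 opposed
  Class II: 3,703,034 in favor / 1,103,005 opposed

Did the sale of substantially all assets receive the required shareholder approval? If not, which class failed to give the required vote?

Not approved — the Class II shares did not give the required vote.

Class I: 4/5 of 2262974 = 1810379.20, rounded up to 1810380; 1,810,380 required, 1,810,615 in favor — approved.
Class II: 2/3 of 5556981 = 3704654; 3,704,654 required, 3,703,034 in favor — not approved.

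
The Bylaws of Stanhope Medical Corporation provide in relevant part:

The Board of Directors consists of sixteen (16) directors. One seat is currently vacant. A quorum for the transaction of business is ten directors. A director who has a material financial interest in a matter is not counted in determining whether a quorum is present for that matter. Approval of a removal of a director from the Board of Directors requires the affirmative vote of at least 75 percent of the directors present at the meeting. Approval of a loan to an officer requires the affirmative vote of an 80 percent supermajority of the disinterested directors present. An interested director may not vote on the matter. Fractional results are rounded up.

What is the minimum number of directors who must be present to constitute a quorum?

The quorum is fixed at 10.

10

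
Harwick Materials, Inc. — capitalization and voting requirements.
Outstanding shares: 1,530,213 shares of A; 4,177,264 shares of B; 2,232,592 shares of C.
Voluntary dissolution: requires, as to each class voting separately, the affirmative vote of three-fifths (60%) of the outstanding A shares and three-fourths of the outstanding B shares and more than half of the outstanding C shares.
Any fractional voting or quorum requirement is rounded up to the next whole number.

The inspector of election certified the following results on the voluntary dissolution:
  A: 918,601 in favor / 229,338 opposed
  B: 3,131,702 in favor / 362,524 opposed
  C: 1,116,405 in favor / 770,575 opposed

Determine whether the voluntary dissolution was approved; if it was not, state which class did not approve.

A: 3/5 of 1530213 = 918127.80, rounded up to 918128; 918,128 required, 918,601 in favor — approved.
B: 3/4 of 4177264 = 3132948; 3,132,948 required, 3,131,702 in favor — not approved.
C: a majority of 2232592 is 1116297; 1,116,297 required, 1,116,405 in favor — approved.

Not approved — the B shares did not give the required vote.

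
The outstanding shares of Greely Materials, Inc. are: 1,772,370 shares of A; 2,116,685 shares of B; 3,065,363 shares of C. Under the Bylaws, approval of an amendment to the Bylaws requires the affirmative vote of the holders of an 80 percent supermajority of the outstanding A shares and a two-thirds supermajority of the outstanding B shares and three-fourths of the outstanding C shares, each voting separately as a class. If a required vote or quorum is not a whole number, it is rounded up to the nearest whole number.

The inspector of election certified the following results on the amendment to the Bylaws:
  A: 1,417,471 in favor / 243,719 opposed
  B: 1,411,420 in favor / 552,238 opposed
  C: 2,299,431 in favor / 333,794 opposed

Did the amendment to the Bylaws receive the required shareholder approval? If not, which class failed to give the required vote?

Not approved — the A shares did not give the required vote.

A: 4/5 of 1772370 = 1417896; 1,417,896 required, 1,417,471 in favor — not approved.
B: 2/3 of 2116685 = 1411123.33, rounded up to 1411124; 1,411,124 required, 1,411,420 in favor — approved.
C: 3/4 of 3065363 = 2299022.25, rounded up to 2299023; 2,299,023 required, 2,299,431 in favor — approved.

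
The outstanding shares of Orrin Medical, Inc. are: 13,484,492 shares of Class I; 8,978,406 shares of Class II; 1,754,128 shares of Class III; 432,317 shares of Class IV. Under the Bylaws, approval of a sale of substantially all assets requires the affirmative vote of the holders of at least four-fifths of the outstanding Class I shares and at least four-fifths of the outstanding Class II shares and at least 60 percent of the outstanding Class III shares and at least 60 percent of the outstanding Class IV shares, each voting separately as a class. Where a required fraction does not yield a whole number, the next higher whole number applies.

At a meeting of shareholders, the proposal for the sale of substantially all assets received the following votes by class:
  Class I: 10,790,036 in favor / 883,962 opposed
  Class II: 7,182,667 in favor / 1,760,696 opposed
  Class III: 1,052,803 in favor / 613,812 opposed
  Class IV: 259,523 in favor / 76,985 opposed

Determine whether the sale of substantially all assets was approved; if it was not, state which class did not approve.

Not approved — the Class II shares did not give the required vote.

Class I: 4/5 of 13484492 = 10787593.60, rounded up to 10787594; 10,787,594 required, 10,790,036 in favor — approved.
Class II: 4/5 of 8978406 = 7182724.80, rounded up to 7182725; 7,182,725 required, 7,182,667 in favor — not approved.
Class III: 3/5 of 1754128 = 1052476.80, rounded up to 1052477; 1,052,477 required, 1,052,803 in favor — approved.
Class IV: 3/5 of 432317 = 259390.20, rounded up to 259391; 259,391 required, 259,523 in favor — approved.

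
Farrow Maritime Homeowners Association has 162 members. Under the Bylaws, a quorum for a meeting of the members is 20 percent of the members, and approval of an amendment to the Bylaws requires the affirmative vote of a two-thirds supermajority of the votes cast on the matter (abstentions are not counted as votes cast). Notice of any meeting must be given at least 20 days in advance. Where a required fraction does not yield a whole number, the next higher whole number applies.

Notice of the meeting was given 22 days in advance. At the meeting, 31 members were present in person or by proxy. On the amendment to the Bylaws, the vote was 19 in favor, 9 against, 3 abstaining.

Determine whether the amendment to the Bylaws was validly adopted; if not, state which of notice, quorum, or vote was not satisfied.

Notice: 22 days given; 20 required. Satisfied.
Quorum: 20% of 162 = 32.40, rounded up to 33; 31 present. Not satisfied.
Vote: requires two-thirds of the votes cast (31 − 3 abstaining = 28); 2/3 of 28 = 18.67, rounded up to 19, so 19 needed; 19 in favor. Satisfied.

Invalid — quorum requirement not satisfied.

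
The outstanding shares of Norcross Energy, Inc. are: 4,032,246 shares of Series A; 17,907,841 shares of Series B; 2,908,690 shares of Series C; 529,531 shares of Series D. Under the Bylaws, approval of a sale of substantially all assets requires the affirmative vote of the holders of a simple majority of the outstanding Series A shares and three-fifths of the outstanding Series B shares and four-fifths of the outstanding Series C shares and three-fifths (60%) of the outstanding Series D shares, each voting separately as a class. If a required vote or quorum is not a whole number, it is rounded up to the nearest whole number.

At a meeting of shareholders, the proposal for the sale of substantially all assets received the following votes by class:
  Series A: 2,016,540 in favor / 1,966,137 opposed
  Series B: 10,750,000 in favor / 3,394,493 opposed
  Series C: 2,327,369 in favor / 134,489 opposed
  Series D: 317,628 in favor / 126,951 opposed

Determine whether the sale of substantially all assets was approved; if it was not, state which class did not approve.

Series A: a majority of 4032246 is 2016124; 2,016,124 required, 2,016,540 in favor — approved.
Series B: 3/5 of 17907841 = 10744704.60, rounded up to 10744705; 10,744,705 required, 10,750,000 in favor — approved.
Series C: 4/5 of 2908690 = 2326952; 2,326,952 required, 2,327,369 in favor — approved.
Series D: 3/5 of 529531 = 317718.60, rounded up to 317719; 317,719 required, 317,628 in favor — not approved.

Not approved — the Series D shares did not give the required vote.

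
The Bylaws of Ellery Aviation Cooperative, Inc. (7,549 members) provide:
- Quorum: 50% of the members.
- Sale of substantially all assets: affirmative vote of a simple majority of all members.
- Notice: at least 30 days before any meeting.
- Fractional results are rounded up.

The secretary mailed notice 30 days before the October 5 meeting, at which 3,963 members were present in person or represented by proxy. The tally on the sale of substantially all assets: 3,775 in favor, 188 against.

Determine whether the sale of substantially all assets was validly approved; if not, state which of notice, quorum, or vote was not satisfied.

Notice: 30 days given; 30 required. Satisfied.
Quorum: 50% of 7,549 = 3,774.50, rounded up to 3,775; 3,963 present. Satisfied.
Vote: requires a majority of all members (7,549); a majority of 7549 is 3775, so 3,775 needed; 3,775 in favor. Satisfied.

Valid — all requirements satisfied.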